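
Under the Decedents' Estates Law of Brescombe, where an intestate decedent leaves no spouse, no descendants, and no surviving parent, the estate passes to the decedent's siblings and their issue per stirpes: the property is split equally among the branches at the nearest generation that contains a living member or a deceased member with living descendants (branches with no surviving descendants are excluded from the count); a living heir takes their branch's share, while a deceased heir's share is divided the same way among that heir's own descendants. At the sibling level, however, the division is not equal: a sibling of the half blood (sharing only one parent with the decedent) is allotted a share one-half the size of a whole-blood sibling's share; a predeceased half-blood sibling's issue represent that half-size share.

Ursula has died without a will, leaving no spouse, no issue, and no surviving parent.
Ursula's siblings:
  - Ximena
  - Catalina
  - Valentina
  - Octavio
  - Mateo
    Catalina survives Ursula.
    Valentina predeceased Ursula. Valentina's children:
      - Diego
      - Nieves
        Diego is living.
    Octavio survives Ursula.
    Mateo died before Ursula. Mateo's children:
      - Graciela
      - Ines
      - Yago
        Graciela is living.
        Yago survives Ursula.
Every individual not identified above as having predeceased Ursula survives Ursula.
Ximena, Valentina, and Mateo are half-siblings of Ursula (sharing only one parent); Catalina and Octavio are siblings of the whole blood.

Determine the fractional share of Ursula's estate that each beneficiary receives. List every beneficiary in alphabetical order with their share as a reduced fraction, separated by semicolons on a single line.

No spouse, descendants, or parent survives, so the estate passes to Ursula's siblings per stirpes.
Half-blood siblings count for one-half the weight of whole-blood siblings at the initial division.
Dividing 1 in proportion to weights (total weight 7/2): Ximena (weight 1/2) → 1/7; Catalina (weight 1) → 2/7; Valentina (weight 1/2) → 1/7; Octavio (weight 1) → 2/7; Mateo (weight 1/2) → 1/7.
Ximena is living and takes 1/7.
Catalina is living and takes 2/7.
Valentina predeceased; the 1/7 allotted to Valentina's branch passes to Valentina's issue by representation.
The 1/7 is divided into 2 equal shares of 1/14 among Diego, Nieves.
Diego is living and takes 1/14.
Nieves is living and takes 1/14.
Octavio is living and takes 2/7.
Mateo predeceased; the 1/7 allotted to Mateo's branch passes to Mateo's issue by representation.
The 1/7 is divided into 3 equal shares of 1/21 among Graciela, Ines, Yago.
Graciela is living and takes 1/21.
Ines is living and takes 1/21.
Yago is living and takes 1/21.

Catalina 2/7; Diego 1/14; Graciela 1/21; Ines 1/21; Nieves 1/14; Octavio 2/7; Ximena 1/7; Yago 1/21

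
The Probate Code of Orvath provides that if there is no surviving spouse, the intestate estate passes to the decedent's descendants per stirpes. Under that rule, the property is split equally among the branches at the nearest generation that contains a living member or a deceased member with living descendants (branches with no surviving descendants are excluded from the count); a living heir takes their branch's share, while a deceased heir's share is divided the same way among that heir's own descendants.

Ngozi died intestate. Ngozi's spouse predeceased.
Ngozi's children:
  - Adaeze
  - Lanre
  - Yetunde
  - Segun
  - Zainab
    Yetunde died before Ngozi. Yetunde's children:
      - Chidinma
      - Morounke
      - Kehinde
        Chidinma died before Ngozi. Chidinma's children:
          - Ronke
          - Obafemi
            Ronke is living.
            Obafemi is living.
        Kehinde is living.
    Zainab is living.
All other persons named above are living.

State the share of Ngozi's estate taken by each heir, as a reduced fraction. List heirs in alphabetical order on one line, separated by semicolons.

There is no surviving spouse, so the entire estate passes to Ngozi's descendants per stirpes.
The estate is divided into 5 equal shares of 1/5 among Adaeze, Lanre, Yetunde, Segun, Zainab.
Adaeze is living and takes 1/5.
Lanre is living and takes 1/5.
Yetunde predeceased; the 1/5 allotted to Yetunde's branch passes to Yetunde's issue by representation.
The 1/5 is divided into 3 equal shares of 1/15 among Chidinma, Morounke, Kehinde.
Chidinma predeceased; the 1/15 allotted to Chidinma's branch passes to Chidinma's issue by representation.
The 1/15 is divided into 2 equal shares of 1/30 among Ronke, Obafemi.
Ronke is living and takes 1/30.
Obafemi is living and takes 1/30.
Morounke is living and takes 1/15.
Kehinde is living and takes 1/15.
Segun is living and takes 1/5.
Zainab is living and takes 1/5.

Adaeze 1/5; Kehinde 1/15; Lanre 1/5; Morounke 1/15; Obafemi 1/30; Ronke 1/30; Segun 1/5; Zainab 1/5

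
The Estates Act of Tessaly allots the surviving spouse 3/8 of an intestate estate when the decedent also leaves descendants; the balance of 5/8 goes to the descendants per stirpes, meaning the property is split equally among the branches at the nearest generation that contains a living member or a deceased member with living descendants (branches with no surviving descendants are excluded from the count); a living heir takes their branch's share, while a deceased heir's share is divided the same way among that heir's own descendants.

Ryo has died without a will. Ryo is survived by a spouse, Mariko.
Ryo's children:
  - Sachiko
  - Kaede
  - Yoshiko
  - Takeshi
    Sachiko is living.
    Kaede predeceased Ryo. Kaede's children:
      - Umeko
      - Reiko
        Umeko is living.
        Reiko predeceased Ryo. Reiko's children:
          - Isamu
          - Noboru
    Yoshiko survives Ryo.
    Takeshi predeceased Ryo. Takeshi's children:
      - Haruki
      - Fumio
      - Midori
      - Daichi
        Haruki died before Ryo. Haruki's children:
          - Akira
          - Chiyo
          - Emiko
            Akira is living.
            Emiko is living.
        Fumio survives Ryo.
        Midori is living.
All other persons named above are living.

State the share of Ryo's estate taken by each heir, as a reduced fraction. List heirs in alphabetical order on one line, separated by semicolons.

Akira 5/384; Chiyo 5/384; Daichi 5/128; Emiko 5/384; Fumio 5/128; Isamu 5/128; Mariko 3/8; Midori 5/128; Noboru 5/128; Sachiko 5/32; Umeko 5/64; Yoshiko 5/32

Mariko, as surviving spouse, takes 3/8.
The remaining 5/8 passes to Ryo's descendants per stirpes.
The 5/8 is divided into 4 equal shares of 5/32 among Sachiko, Kaede, Yoshiko, Takeshi.
Sachiko is living and takes 5/32.
Kaede predeceased; the 5/32 allotted to Kaede's branch passes to Kaede's issue by representation.
The 5/32 is divided into 2 equal shares of 5/64 among Umeko, Reiko.
Umeko is living and takes 5/64.
Reiko predeceased; the 5/64 allotted to Reiko's branch passes to Reiko's issue by representation.
The 5/64 is divided into 2 equal shares of 5/128 among Isamu, Noboru.
Isamu is living and takes 5/128.
Noboru is living and takes 5/128.
Yoshiko is living and takes 5/32.
Takeshi predeceased; the 5/32 allotted to Takeshi's branch passes to Takeshi's issue by representation.
The 5/32 is divided into 4 equal shares of 5/128 among Haruki, Fumio, Midori, Daichi.
Haruki predeceased; the 5/128 allotted to Haruki's branch passes to Haruki's issue by representation.
The 5/128 is divided into 3 equal shares of 5/384 among Akira, Chiyo, Emiko.
Akira is living and takes 5/384.
Chiyo is living and takes 5/384.
Emiko is living and takes 5/384.
Fumio is living and takes 5/128.
Midori is living and takes 5/128.
Daichi is living and takes 5/128.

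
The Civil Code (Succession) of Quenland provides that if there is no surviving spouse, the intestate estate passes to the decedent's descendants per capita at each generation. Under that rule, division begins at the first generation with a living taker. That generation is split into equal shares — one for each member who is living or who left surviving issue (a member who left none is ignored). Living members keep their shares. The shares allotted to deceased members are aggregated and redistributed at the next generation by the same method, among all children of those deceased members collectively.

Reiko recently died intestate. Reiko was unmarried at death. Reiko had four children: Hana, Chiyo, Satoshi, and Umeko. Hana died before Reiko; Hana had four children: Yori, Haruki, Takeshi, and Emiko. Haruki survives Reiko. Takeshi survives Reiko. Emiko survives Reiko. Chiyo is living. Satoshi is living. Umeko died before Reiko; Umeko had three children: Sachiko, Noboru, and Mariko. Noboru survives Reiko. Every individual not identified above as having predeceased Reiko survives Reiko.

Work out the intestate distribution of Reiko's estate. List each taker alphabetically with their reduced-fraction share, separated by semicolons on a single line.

There is no surviving spouse, so the entire estate passes to Reiko's descendants per capita at each generation.
At generation 1 (Hana, Chiyo, Satoshi, Umeko) there are 4 shares of (1)/4 = 1/4 each.
Living: Chiyo and Satoshi — each takes 1/4.
Deceased: Hana and Umeko. Their combined 1/2 is pooled and carried to generation 2.
At generation 2 (Yori, Haruki, Takeshi, Emiko, Sachiko, Noboru, Mariko) there are 7 shares of (1/2)/7 = 1/14 each.
Living: Yori, Haruki, Takeshi, Emiko, Sachiko, Noboru, and Mariko — each takes 1/14.

Chiyo 1/4; Emiko 1/14; Haruki 1/14; Mariko 1/14; Noboru 1/14; Sachiko 1/14; Satoshi 1/4; Takeshi 1/14; Yori 1/14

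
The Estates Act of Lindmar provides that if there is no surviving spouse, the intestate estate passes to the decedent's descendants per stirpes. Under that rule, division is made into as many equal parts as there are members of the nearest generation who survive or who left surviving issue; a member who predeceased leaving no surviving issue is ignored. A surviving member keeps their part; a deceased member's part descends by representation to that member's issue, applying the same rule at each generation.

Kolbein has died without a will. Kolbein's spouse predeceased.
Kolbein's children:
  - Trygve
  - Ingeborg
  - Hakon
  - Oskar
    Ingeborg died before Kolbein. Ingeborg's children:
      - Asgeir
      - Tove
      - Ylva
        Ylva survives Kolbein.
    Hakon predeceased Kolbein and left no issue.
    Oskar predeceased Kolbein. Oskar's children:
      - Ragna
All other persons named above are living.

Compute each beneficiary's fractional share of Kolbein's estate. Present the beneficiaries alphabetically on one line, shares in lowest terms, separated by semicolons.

There is no surviving spouse, so the entire estate passes to Kolbein's descendants per stirpes.
Hakon left no surviving issue, so that branch lapses and is disregarded.
The estate is divided into 3 equal shares of 1/3 among Trygve, Ingeborg, Oskar.
Trygve is living and takes 1/3.
Ingeborg predeceased; the 1/3 allotted to Ingeborg's branch passes to Ingeborg's issue by representation.
The 1/3 is divided into 3 equal shares of 1/9 among Asgeir, Tove, Ylva.
Asgeir is living and takes 1/9.
Tove is living and takes 1/9.
Ylva is living and takes 1/9.
Oskar predeceased; the 1/3 allotted to Oskar's branch passes to Oskar's issue by representation.
Ragna is the sole taker at this level and receives the full 1/3.

Asgeir 1/9; Ragna 1/3; Tove 1/9; Trygve 1/3; Ylva 1/9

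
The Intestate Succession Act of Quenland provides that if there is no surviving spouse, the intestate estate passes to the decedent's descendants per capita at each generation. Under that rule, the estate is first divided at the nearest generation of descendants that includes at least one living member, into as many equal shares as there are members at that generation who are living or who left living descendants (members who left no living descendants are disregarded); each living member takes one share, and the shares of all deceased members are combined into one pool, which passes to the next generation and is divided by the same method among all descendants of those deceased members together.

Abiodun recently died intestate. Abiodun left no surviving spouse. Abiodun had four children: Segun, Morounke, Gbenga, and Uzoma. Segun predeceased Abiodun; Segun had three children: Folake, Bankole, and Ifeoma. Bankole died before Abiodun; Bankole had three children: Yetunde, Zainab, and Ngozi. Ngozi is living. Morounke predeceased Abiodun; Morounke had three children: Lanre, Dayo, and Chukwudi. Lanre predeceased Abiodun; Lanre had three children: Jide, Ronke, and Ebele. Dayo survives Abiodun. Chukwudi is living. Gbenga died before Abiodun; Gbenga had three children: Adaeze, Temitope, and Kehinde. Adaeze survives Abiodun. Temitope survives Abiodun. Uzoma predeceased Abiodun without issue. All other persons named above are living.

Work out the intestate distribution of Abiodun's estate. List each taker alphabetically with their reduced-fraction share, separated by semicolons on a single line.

There is no surviving spouse, so the entire estate passes to Abiodun's descendants per capita at each generation.
No one at generation 1 (Segun, Morounke, Gbenga) is living; moving to the next generation.
At generation 2 (Folake, Bankole, Ifeoma, Lanre, Dayo, Chukwudi, Adaeze, Temitope, Kehinde) there are 9 shares of (1)/9 = 1/9 each.
Living: Folake, Ifeoma, Dayo, Chukwudi, Adaeze, Temitope, and Kehinde — each takes 1/9.
Deceased: Bankole and Lanre. Their combined 2/9 is pooled and carried to generation 3.
At generation 3 (Yetunde, Zainab, Ngozi, Jide, Ronke, Ebele) there are 6 shares of (2/9)/6 = 1/27 each.
Living: Yetunde, Zainab, Ngozi, Jide, Ronke, and Ebele — each takes 1/27.

Adaeze 1/9; Chukwudi 1/9; Dayo 1/9; Ebele 1/27; Folake 1/9; Ifeoma 1/9; Jide 1/27; Kehinde 1/9; Ngozi 1/27; Ronke 1/27; Temitope 1/9; Yetunde 1/27; Zainab 1/27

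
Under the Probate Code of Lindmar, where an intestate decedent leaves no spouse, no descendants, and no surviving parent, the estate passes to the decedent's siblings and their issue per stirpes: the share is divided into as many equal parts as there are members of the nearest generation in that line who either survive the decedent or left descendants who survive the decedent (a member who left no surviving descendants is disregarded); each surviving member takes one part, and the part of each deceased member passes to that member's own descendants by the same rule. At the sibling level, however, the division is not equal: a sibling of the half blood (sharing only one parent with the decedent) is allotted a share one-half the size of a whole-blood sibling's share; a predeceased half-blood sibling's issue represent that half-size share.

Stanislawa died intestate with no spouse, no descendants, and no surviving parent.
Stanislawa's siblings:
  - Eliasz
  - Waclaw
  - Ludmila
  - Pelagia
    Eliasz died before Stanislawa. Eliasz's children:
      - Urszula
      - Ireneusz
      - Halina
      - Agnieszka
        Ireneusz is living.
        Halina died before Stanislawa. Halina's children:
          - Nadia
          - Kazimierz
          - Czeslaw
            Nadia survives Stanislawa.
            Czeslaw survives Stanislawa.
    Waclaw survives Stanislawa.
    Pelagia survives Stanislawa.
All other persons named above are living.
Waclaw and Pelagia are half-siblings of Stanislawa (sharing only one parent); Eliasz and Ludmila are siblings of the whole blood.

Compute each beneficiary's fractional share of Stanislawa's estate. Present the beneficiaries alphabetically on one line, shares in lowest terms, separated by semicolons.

Agnieszka 1/12; Czeslaw 1/36; Ireneusz 1/12; Kazimierz 1/36; Ludmila 1/3; Nadia 1/36; Pelagia 1/6; Urszula 1/12; Waclaw 1/6

No spouse, descendants, or parent survives, so the estate passes to Stanislawa's siblings per stirpes.
Half-blood siblings count for one-half the weight of whole-blood siblings at the initial division.
Dividing 1 in proportion to weights (total weight 3): Eliasz (weight 1) → 1/3; Waclaw (weight 1/2) → 1/6; Ludmila (weight 1) → 1/3; Pelagia (weight 1/2) → 1/6.
Eliasz predeceased; the 1/3 allotted to Eliasz's branch passes to Eliasz's issue by representation.
The 1/3 is divided into 4 equal shares of 1/12 among Urszula, Ireneusz, Halina, Agnieszka.
Urszula is living and takes 1/12.
Ireneusz is living and takes 1/12.
Halina predeceased; the 1/12 allotted to Halina's branch passes to Halina's issue by representation.
The 1/12 is divided into 3 equal shares of 1/36 among Nadia, Kazimierz, Czeslaw.
Nadia is living and takes 1/36.
Kazimierz is living and takes 1/36.
Czeslaw is living and takes 1/36.
Agnieszka is living and takes 1/12.
Waclaw is living and takes 1/6.
Ludmila is living and takes 1/3.
Pelagia is living and takes 1/6.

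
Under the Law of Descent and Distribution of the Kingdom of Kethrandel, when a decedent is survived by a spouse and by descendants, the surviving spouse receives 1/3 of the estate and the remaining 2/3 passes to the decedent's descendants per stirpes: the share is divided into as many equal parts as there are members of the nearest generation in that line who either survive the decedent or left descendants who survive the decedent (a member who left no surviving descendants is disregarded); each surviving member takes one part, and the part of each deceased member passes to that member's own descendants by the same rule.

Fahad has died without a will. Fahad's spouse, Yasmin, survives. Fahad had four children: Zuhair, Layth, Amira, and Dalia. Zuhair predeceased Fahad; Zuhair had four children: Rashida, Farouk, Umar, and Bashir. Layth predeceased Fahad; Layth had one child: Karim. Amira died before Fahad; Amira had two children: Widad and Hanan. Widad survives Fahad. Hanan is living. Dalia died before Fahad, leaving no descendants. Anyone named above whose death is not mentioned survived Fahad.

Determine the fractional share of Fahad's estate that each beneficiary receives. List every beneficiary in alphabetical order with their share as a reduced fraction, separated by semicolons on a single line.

Yasmin, as surviving spouse, takes 1/3.
The remaining 2/3 passes to Fahad's descendants per stirpes.
Dalia left no surviving issue, so that branch lapses and is disregarded.
The 2/3 is divided into 3 equal shares of 2/9 among Zuhair, Layth, Amira.
Zuhair predeceased; the 2/9 allotted to Zuhair's branch passes to Zuhair's issue by representation.
The 2/9 is divided into 4 equal shares of 1/18 among Rashida, Farouk, Umar, Bashir.
Rashida is living and takes 1/18.
Farouk is living and takes 1/18.
Umar is living and takes 1/18.
Bashir is living and takes 1/18.
Layth predeceased; the 2/9 allotted to Layth's branch passes to Layth's issue by representation.
Karim is the sole taker at this level and receives the full 2/9.
Amira predeceased; the 2/9 allotted to Amira's branch passes to Amira's issue by representation.
The 2/9 is divided into 2 equal shares of 1/9 among Widad, Hanan.
Widad is living and takes 1/9.
Hanan is living and takes 1/9.

Bashir 1/18; Farouk 1/18; Hanan 1/9; Karim 2/9; Rashida 1/18; Umar 1/18; Widad 1/9; Yasmin 1/3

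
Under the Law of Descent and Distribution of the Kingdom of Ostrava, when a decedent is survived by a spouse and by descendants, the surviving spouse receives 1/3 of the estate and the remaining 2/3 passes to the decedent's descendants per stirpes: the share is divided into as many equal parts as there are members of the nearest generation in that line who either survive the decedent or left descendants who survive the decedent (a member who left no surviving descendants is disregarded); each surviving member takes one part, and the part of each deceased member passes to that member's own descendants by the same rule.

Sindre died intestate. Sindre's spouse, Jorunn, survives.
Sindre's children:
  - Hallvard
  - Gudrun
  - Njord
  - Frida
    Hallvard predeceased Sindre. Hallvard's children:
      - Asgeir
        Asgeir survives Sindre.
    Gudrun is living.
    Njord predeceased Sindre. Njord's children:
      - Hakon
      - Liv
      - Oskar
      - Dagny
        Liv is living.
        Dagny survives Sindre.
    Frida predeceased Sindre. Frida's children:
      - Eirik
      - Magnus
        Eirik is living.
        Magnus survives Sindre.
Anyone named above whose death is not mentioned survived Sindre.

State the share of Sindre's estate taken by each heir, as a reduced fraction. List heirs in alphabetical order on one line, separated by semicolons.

Asgeir 1/6; Dagny 1/24; Eirik 1/12; Gudrun 1/6; Hakon 1/24; Jorunn 1/3; Liv 1/24; Magnus 1/12; Oskar 1/24

Jorunn, as surviving spouse, takes 1/3.
The remaining 2/3 passes to Sindre's descendants per stirpes.
The 2/3 is divided into 4 equal shares of 1/6 among Hallvard, Gudrun, Njord, Frida.
Hallvard predeceased; the 1/6 allotted to Hallvard's branch passes to Hallvard's issue by representation.
Asgeir is the sole taker at this level and receives the full 1/6.
Gudrun is living and takes 1/6.
Njord predeceased; the 1/6 allotted to Njord's branch passes to Njord's issue by representation.
The 1/6 is divided into 4 equal shares of 1/24 among Hakon, Liv, Oskar, Dagny.
Hakon is living and takes 1/24.
Liv is living and takes 1/24.
Oskar is living and takes 1/24.
Dagny is living and takes 1/24.
Frida predeceased; the 1/6 allotted to Frida's branch passes to Frida's issue by representation.
The 1/6 is divided into 2 equal shares of 1/12 among Eirik, Magnus.
Eirik is living and takes 1/12.
Magnus is living and takes 1/12.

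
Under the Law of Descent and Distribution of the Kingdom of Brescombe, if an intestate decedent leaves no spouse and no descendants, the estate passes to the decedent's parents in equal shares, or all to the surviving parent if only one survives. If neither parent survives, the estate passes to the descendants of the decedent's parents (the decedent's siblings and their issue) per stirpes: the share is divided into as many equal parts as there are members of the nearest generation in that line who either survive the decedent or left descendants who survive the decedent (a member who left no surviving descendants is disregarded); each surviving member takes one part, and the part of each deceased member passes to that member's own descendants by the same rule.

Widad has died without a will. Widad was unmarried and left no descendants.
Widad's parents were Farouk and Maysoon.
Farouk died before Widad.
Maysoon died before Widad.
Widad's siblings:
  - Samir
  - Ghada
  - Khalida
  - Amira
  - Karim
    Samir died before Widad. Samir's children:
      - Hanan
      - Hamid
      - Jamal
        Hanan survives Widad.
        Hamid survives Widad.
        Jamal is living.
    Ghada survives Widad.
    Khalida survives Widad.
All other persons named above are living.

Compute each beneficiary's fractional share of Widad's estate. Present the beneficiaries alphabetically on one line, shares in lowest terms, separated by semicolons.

Amira 1/5; Ghada 1/5; Hamid 1/15; Hanan 1/15; Jamal 1/15; Karim 1/5; Khalida 1/5

Neither parent survives and there are no descendants, so the estate passes to Widad's siblings and their issue per stirpes.
The estate is divided into 5 equal shares of 1/5 among Samir, Ghada, Khalida, Amira, Karim.
Samir predeceased; the 1/5 allotted to Samir's branch passes to Samir's issue by representation.
The 1/5 is divided into 3 equal shares of 1/15 among Hanan, Hamid, Jamal.
Hanan is living and takes 1/15.
Hamid is living and takes 1/15.
Jamal is living and takes 1/15.
Ghada is living and takes 1/5.
Khalida is living and takes 1/5.
Amira is living and takes 1/5.
Karim is living and takes 1/5.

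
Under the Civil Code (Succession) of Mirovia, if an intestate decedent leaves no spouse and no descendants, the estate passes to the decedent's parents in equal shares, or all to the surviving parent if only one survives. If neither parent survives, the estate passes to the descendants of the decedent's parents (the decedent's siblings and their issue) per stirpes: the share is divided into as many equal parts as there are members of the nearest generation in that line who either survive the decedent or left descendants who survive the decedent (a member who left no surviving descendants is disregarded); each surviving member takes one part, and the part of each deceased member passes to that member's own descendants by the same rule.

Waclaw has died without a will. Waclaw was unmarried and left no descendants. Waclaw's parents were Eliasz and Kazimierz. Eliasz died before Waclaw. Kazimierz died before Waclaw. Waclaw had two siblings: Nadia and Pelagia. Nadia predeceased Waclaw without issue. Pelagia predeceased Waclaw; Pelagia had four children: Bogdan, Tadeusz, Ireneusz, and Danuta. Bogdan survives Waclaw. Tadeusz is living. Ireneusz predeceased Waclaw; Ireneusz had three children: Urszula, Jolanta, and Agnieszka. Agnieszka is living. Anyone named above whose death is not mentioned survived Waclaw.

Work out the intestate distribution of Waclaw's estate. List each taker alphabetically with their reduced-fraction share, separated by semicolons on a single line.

Agnieszka 1/12; Bogdan 1/4; Danuta 1/4; Jolanta 1/12; Tadeusz 1/4; Urszula 1/12

Neither parent survives and there are no descendants, so the estate passes to Waclaw's siblings and their issue per stirpes.
Nadia left no surviving issue, so that branch lapses and is disregarded.
Pelagia's line is the sole branch at this level, so the full 1 passes to Pelagia's issue by representation.
The estate is divided into 4 equal shares of 1/4 among Bogdan, Tadeusz, Ireneusz, Danuta.
Bogdan is living and takes 1/4.
Tadeusz is living and takes 1/4.
Ireneusz predeceased; the 1/4 allotted to Ireneusz's branch passes to Ireneusz's issue by representation.
The 1/4 is divided into 3 equal shares of 1/12 among Urszula, Jolanta, Agnieszka.
Urszula is living and takes 1/12.
Jolanta is living and takes 1/12.
Agnieszka is living and takes 1/12.
Danuta is living and takes 1/4.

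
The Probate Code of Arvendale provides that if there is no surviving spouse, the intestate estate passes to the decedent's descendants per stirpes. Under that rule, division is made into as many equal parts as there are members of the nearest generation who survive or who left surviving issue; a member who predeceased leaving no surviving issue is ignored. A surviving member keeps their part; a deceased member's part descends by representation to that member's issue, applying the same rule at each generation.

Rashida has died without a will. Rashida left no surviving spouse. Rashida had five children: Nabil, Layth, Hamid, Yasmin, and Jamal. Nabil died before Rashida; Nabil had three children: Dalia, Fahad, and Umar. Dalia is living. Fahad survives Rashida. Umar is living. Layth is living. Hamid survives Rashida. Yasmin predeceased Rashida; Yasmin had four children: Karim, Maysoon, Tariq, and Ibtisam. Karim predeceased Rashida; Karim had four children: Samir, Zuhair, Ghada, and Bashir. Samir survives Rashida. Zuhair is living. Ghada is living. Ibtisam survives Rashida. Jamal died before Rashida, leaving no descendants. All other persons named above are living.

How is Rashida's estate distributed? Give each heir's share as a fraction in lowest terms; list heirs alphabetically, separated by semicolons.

There is no surviving spouse, so the entire estate passes to Rashida's descendants per stirpes.
Jamal left no surviving issue, so that branch lapses and is disregarded.
The estate is divided into 4 equal shares of 1/4 among Nabil, Layth, Hamid, Yasmin.
Nabil predeceased; the 1/4 allotted to Nabil's branch passes to Nabil's issue by representation.
The 1/4 is divided into 3 equal shares of 1/12 among Dalia, Fahad, Umar.
Dalia is living and takes 1/12.
Fahad is living and takes 1/12.
Umar is living and takes 1/12.
Layth is living and takes 1/4.
Hamid is living and takes 1/4.
Yasmin predeceased; the 1/4 allotted to Yasmin's branch passes to Yasmin's issue by representation.
The 1/4 is divided into 4 equal shares of 1/16 among Karim, Maysoon, Tariq, Ibtisam.
Karim predeceased; the 1/16 allotted to Karim's branch passes to Karim's issue by representation.
The 1/16 is divided into 4 equal shares of 1/64 among Samir, Zuhair, Ghada, Bashir.
Samir is living and takes 1/64.
Zuhair is living and takes 1/64.
Ghada is living and takes 1/64.
Bashir is living and takes 1/64.
Maysoon is living and takes 1/16.
Tariq is living and takes 1/16.
Ibtisam is living and takes 1/16.

Bashir 1/64; Dalia 1/12; Fahad 1/12; Ghada 1/64; Hamid 1/4; Ibtisam 1/16; Layth 1/4; Maysoon 1/16; Samir 1/64; Tariq 1/16; Umar 1/12; Zuhair 1/64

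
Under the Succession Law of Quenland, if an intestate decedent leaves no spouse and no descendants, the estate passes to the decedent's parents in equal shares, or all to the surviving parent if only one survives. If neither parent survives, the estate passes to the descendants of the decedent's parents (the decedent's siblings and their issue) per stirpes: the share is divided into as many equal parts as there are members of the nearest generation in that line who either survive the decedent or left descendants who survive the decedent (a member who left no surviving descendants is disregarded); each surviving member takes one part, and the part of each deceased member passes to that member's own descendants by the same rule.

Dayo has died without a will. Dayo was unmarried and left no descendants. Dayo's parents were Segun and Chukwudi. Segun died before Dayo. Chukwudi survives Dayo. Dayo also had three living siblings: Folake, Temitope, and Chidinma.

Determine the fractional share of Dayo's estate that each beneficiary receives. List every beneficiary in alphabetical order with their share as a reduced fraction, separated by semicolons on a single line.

Chukwudi 1

Only one parent, Chukwudi, survives, so Chukwudi takes the entire estate. The siblings take nothing because a surviving parent has priority.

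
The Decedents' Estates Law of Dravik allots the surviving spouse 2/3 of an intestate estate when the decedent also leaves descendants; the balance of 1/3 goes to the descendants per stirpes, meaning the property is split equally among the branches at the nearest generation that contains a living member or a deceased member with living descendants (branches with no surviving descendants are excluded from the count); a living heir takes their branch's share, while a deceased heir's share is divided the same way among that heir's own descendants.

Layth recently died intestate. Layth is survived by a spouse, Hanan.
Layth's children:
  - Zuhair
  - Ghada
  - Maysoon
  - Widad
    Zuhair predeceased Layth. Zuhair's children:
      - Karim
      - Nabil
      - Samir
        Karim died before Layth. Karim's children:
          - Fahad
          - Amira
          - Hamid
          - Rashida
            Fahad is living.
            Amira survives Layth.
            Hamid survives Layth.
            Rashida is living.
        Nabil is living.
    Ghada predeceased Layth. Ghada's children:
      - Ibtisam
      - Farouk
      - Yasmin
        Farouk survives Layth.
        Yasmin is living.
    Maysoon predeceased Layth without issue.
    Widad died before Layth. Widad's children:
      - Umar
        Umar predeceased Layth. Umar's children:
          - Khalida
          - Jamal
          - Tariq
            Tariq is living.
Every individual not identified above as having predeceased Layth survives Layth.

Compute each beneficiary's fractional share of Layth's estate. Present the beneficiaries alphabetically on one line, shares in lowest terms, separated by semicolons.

Amira 1/108; Fahad 1/108; Farouk 1/27; Hamid 1/108; Hanan 2/3; Ibtisam 1/27; Jamal 1/27; Khalida 1/27; Nabil 1/27; Rashida 1/108; Samir 1/27; Tariq 1/27; Yasmin 1/27

Hanan, as surviving spouse, takes 2/3.
The remaining 1/3 passes to Layth's descendants per stirpes.
Maysoon left no surviving issue, so that branch lapses and is disregarded.
The 1/3 is divided into 3 equal shares of 1/9 among Zuhair, Ghada, Widad.
Zuhair predeceased; the 1/9 allotted to Zuhair's branch passes to Zuhair's issue by representation.
The 1/9 is divided into 3 equal shares of 1/27 among Karim, Nabil, Samir.
Karim predeceased; the 1/27 allotted to Karim's branch passes to Karim's issue by representation.
The 1/27 is divided into 4 equal shares of 1/108 among Fahad, Amira, Hamid, Rashida.
Fahad is living and takes 1/108.
Amira is living and takes 1/108.
Hamid is living and takes 1/108.
Rashida is living and takes 1/108.
Nabil is living and takes 1/27.
Samir is living and takes 1/27.
Ghada predeceased; the 1/9 allotted to Ghada's branch passes to Ghada's issue by representation.
The 1/9 is divided into 3 equal shares of 1/27 among Ibtisam, Farouk, Yasmin.
Ibtisam is living and takes 1/27.
Farouk is living and takes 1/27.
Yasmin is living and takes 1/27.
Widad predeceased; the 1/9 allotted to Widad's branch passes to Widad's issue by representation.
Umar's line is the sole branch at this level, so the full 1/9 passes to Umar's issue by representation.
The 1/9 is divided into 3 equal shares of 1/27 among Khalida, Jamal, Tariq.
Khalida is living and takes 1/27.
Jamal is living and takes 1/27.
Tariq is living and takes 1/27.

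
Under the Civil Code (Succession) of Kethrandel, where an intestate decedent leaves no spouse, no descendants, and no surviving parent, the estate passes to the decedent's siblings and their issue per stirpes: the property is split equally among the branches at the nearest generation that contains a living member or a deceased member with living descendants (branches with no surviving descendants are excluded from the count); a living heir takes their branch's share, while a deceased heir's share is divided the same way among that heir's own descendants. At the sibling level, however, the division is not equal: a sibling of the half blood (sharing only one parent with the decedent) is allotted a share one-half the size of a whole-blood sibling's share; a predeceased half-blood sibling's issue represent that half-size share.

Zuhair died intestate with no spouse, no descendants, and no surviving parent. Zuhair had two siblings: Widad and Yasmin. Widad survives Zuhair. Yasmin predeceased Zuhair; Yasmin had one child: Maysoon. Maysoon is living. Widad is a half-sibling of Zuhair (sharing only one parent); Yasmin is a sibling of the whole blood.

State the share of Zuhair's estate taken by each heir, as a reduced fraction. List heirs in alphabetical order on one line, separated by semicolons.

No spouse, descendants, or parent survives, so the estate passes to Zuhair's siblings per stirpes.
Half-blood siblings count for one-half the weight of whole-blood siblings at the initial division.
Dividing 1 in proportion to weights (total weight 3/2): Widad (weight 1/2) → 1/3; Yasmin (weight 1) → 2/3.
Widad is living and takes 1/3.
Yasmin predeceased; the 2/3 allotted to Yasmin's branch passes to Yasmin's issue by representation.
Maysoon is the sole taker at this level and receives the full 2/3.

Maysoon 2/3; Widad 1/3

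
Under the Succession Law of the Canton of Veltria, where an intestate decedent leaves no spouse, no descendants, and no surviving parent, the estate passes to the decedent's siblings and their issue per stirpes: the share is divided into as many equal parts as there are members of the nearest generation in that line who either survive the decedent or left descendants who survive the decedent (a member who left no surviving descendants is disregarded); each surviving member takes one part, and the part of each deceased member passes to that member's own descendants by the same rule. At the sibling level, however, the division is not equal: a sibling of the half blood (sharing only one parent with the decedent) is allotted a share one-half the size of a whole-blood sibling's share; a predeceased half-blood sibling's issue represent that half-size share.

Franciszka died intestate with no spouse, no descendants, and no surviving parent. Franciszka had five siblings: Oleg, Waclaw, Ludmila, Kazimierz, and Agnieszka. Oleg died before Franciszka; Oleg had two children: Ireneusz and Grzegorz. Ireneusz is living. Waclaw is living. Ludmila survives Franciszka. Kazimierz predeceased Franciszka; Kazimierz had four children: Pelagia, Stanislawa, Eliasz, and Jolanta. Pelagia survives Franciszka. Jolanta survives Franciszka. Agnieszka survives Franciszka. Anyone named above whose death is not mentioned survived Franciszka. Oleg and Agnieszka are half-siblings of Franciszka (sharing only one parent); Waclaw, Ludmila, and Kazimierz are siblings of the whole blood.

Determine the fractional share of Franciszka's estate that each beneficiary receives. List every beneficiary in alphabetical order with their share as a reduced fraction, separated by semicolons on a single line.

Agnieszka 1/8; Eliasz 1/16; Grzegorz 1/16; Ireneusz 1/16; Jolanta 1/16; Ludmila 1/4; Pelagia 1/16; Stanislawa 1/16; Waclaw 1/4

No spouse, descendants, or parent survives, so the estate passes to Franciszka's siblings per stirpes.
Half-blood siblings count for one-half the weight of whole-blood siblings at the initial division.
Dividing 1 in proportion to weights (total weight 4): Oleg (weight 1/2) → 1/8; Waclaw (weight 1) → 1/4; Ludmila (weight 1) → 1/4; Kazimierz (weight 1) → 1/4; Agnieszka (weight 1/2) → 1/8.
Oleg predeceased; the 1/8 allotted to Oleg's branch passes to Oleg's issue by representation.
The 1/8 is divided into 2 equal shares of 1/16 among Ireneusz, Grzegorz.
Ireneusz is living and takes 1/16.
Grzegorz is living and takes 1/16.
Waclaw is living and takes 1/4.
Ludmila is living and takes 1/4.
Kazimierz predeceased; the 1/4 allotted to Kazimierz's branch passes to Kazimierz's issue by representation.
The 1/4 is divided into 4 equal shares of 1/16 among Pelagia, Stanislawa, Eliasz, Jolanta.
Pelagia is living and takes 1/16.
Stanislawa is living and takes 1/16.
Eliasz is living and takes 1/16.
Jolanta is living and takes 1/16.
Agnieszka is living and takes 1/8.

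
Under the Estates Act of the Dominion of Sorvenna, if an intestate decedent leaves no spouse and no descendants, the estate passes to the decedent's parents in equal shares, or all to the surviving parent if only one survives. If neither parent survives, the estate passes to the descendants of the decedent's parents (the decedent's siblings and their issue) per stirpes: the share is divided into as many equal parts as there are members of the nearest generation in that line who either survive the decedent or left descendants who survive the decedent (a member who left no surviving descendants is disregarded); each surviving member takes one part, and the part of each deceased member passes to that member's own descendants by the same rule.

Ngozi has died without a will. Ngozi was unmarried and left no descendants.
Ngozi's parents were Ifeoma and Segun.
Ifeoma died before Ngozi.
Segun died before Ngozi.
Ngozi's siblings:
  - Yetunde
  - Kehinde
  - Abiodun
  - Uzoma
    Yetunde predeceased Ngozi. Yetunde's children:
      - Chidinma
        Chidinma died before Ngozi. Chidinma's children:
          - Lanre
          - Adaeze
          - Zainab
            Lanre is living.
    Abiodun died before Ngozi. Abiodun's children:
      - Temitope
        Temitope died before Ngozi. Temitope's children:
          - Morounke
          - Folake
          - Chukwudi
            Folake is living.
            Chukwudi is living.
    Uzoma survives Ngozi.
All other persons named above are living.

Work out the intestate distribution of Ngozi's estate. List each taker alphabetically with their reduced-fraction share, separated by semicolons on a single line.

Neither parent survives and there are no descendants, so the estate passes to Ngozi's siblings and their issue per stirpes.
The estate is divided into 4 equal shares of 1/4 among Yetunde, Kehinde, Abiodun, Uzoma.
Yetunde predeceased; the 1/4 allotted to Yetunde's branch passes to Yetunde's issue by representation.
Chidinma's line is the sole branch at this level, so the full 1/4 passes to Chidinma's issue by representation.
The 1/4 is divided into 3 equal shares of 1/12 among Lanre, Adaeze, Zainab.
Lanre is living and takes 1/12.
Adaeze is living and takes 1/12.
Zainab is living and takes 1/12.
Kehinde is living and takes 1/4.
Abiodun predeceased; the 1/4 allotted to Abiodun's branch passes to Abiodun's issue by representation.
Temitope's line is the sole branch at this level, so the full 1/4 passes to Temitope's issue by representation.
The 1/4 is divided into 3 equal shares of 1/12 among Morounke, Folake, Chukwudi.
Morounke is living and takes 1/12.
Folake is living and takes 1/12.
Chukwudi is living and takes 1/12.
Uzoma is living and takes 1/4.

Adaeze 1/12; Chukwudi 1/12; Folake 1/12; Kehinde 1/4; Lanre 1/12; Morounke 1/12; Uzoma 1/4; Zainab 1/12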